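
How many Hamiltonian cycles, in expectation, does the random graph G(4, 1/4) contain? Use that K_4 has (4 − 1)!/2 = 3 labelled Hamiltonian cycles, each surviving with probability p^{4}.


K_4 has (4 − 1)!/2 = 3 labelled Hamiltonian cycles.
For each such Hamiltonian cycle H, let X_H = 1 if all 4 edges of H are present in G. Then P[X_H = 1] = p^{4} = (1/4)^{4} = 1/256.
By linearity of expectation: E[X] = Σ_H E[X_H] = 3 · p^{4} = 3 · 1/256 = 3/256.
Numerically: E[X] ≈ 0.0117.

E[X] = 3 · (1/4)^{4} = 3/256 ≈ 0.0117.


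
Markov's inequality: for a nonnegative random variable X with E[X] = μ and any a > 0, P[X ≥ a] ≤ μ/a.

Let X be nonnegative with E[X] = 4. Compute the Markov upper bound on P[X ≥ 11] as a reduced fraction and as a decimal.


μ = E[X] = 4, a = 11.
Markov: P[X ≥ 11] ≤ μ/a = (4)/11 = 4/11.
Numerically: ≈ 0.364.
(Since a = 11 > μ = 4.000, the bound 4/11 is < 1 and informative.)

P[X ≥ 11] ≤ 4/11 ≈ 0.364.


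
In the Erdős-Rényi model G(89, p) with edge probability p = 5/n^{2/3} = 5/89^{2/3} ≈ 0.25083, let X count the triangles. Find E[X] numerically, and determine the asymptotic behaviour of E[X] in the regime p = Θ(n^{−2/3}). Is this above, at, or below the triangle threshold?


Number of potential triangles: C(89, 3) = 113564.
Each occurs with probability p³ ≈ (0.25083)³ ≈ 1.5780836e-02.
By linearity: E[X] = C(89, 3)·p³ ≈ 113564 · 1.5780836e-02 ≈ 1792.13483.
Since α = 2/3 < 1, p = c/n^{2/3} ≫ 1/n is above the triangle threshold p ~ 1/n. Asymptotically E[X] ~ (c³/6)·n^{3(1−α)} = (5³/6)·n^{1} → ∞; triangles are abundant w.h.p.

E[X] ≈ 1792.13483; in regime p = Θ(1/n^{2/3}) E[X] diverges (above the triangle threshold p ~ 1/n).


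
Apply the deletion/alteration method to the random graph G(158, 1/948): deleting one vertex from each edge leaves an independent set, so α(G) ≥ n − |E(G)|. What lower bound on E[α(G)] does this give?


E[|E(G)|] = C(158, 2)·p = 12403 · (1/948) = 157/12.
E[α(G)] ≥ n − E[|E(G)|] = 158 − 157/12 = 1739/12.
Numerically: ≈ 144.91667.
(This is only a lower bound; the true E[α(G)] may be larger.)

E[α(G)] ≥ 1739/12 ≈ 144.91667.


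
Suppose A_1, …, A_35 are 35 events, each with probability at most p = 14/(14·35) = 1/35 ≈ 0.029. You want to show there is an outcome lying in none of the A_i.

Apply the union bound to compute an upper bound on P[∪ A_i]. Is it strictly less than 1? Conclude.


Union bound: P[∪_{i=1}^{35} A_i] ≤ Σ_i P[A_i] ≤ 35·p = 35·(1/35) = 1.
Numerically: 1 ≈ 1.000.
Is 1 < 1? NO.
Since the bound 1 is ≥ 1, the union bound is uninformative here; it does NOT by itself certify existence.

35·p = 1 ≈ 1.000; existence NOT certified by the union bound.


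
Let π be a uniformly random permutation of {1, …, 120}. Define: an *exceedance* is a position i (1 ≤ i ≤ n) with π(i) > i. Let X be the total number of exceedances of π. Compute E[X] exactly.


Write X = Σ_{i=1}^{120} X_i, where X_i = 1_{π(i) > i}.
For each fixed i, π(i) is uniform over {1, …, 120} (marginal of a uniform permutation), so P[π(i) > i] = (n − i)/n. Summing: Σ_{i=1}^{120} (n − i)/n = (0 + 1 + … + 119)/120 = 120(120 − 1)/(2·120) = (120 − 1)/2.
Hence E[X] = Σ_{i=1}^{120} (120 − i)/120 = 119/2 ≈ 59.5000.

E[X] = 119/2 = 59.5000.


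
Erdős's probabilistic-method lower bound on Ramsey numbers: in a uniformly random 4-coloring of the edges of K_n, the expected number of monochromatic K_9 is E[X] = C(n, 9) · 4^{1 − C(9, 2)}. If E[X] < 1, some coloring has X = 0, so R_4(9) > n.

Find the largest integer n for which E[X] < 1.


We need C(n, 9) · 4^{1 − 36} < 1, i.e. C(n, 9) < 4^{36 − 1} = 1180591620717411303424.
Check values of n near the boundary:
  n = 910: C(910, 9) = 1133378248346922788210; 1133378248346922788210 < 1180591620717411303424? YES
  n = 911: C(911, 9) = 1144686900492291197405; 1144686900492291197405 < 1180591620717411303424? YES
  n = 912: C(912, 9) = 1156095740032081475120; 1156095740032081475120 < 1180591620717411303424? YES
  n = 913: C(913, 9) = 1167605542753639808390; 1167605542753639808390 < 1180591620717411303424? YES
  n = 914: C(914, 9) = 1179217089587653905932; 1179217089587653905932 < 1180591620717411303424? YES
  n = 915: C(915, 9) = 1190931166636537885130; 1190931166636537885130 < 1180591620717411303424? NO
  n = 916: C(916, 9) = 1202748565202942340440; 1202748565202942340440 < 1180591620717411303424? NO
  n = 917: C(917, 9) = 1214670081818390006810; 1214670081818390006810 < 1180591620717411303424? NO
The largest n with C(n, 9) < 1180591620717411303424 is n = 914 (where E[X] = 294804272396913476483/295147905179352825856 ≈ 0.99884). Hence R_4(9) > 914, i.e. R_4(9) ≥ 915.

Largest n = 914; hence R_4(9) > 914.


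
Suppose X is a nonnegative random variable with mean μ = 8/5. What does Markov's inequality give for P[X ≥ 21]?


μ = E[X] = 8/5, a = 21.
Markov: P[X ≥ 21] ≤ μ/a = (8/5)/21 = 8/105.
Numerically: ≈ 0.076190.
(Since a = 21 > μ = 1.600000, the bound 8/105 is < 1 and informative.)

P[X ≥ 21] ≤ 8/105 ≈ 0.076190.


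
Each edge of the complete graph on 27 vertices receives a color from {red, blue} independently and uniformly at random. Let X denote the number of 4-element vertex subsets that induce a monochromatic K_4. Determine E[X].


Let X = Σ_S X_S over the C(27, 4) = 17550 subsets S of size 4, where X_S = 1 if the K_4 on S is monochromatic.
For a fixed S, the K_4 on S has C(4, 2) = 6 edges. P[all 6 edges red] = (1/2)^6, and likewise for blue, so P[monochromatic] = 2·(1/2)^6 = 2^{1 − 6} = 1/32.
Summing: E[X] = C(27, 4) · 2^{1 − 6} = 17550 · 1/32 = 8775/16.
Numerically: E[X] ≈ 548.43750.

E[X] = C(27,4)·2^(1−C(4,2)) = 8775/16 ≈ 548.43750.


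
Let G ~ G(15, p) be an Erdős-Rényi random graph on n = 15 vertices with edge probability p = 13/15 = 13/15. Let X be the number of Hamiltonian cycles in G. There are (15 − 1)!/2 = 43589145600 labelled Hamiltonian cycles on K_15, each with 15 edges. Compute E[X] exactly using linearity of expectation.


K_15 has (15 − 1)!/2 = 43589145600 labelled Hamiltonian cycles.
For each such Hamiltonian cycle H, let X_H = 1 if all 15 edges of H are present in G. Then P[X_H = 1] = p^{15} = (13/15)^{15} = 51185893014090757/437893890380859375.
By linearity: E[X] = Σ_H E[X_H] = 43589145600 · p^{15} = 43589145600 · 51185893014090757/437893890380859375 = 367267381606127548722176/72081298828125.
Numerically: E[X] ≈ 5.095e+09.

E[X] = 43589145600 · (13/15)^{15} = 367267381606127548722176/72081298828125 ≈ 5.095e+09.


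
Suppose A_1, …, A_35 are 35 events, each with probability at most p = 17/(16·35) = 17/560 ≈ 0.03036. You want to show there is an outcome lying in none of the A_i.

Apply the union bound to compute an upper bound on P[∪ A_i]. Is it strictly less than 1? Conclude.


Union bound: P[∪_{i=1}^{35} A_i] ≤ Σ_i P[A_i] ≤ 35·p = 35·(17/560) = 17/16.
Numerically: 17/16 ≈ 1.06250.
Is 17/16 < 1? NO.
Since the bound 17/16 is ≥ 1, the union bound is uninformative here; it does NOT by itself certify existence.

35·p = 17/16 ≈ 1.06250; existence NOT certified by the union bound.


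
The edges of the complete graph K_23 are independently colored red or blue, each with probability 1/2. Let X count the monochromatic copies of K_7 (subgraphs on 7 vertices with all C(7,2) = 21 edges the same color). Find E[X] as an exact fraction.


Let X = Σ_S X_S over the C(23, 7) = 245157 subsets S of size 7, where X_S = 1 if the K_7 on S is monochromatic.
For a fixed S, the K_7 on S has C(7, 2) = 21 edges. P[all 21 edges red] = (1/2)^21, and likewise for blue, so P[monochromatic] = 2·(1/2)^21 = 2^{1 − 21} = 1/1048576.
Summing: E[X] = C(23, 7) · 2^{1 − 21} = 245157 · 1/1048576 = 245157/1048576.
Numerically: E[X] ≈ 0.2338.

E[X] = C(23,7)·2^(1−C(7,2)) = 245157/1048576 ≈ 0.2338.


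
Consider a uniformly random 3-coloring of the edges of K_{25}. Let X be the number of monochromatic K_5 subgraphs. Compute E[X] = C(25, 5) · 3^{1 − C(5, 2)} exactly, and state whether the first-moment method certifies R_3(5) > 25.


E[X] = C(25, 5) · 3^{1 − 10} = 53130 · 3^{−9} = 53130/19683.
As a reduced fraction: E[X] = 17710/6561 ≈ 2.6993.
Is E[X] < 1? NO.
Since E[X] ≥ 1, the first-moment bound is inconclusive at n = 25; it does NOT by itself certify R_3(5) > 25.

E[X] = 17710/6561 ≈ 2.6993; E[X] ≥ 1; first-moment method inconclusive here.


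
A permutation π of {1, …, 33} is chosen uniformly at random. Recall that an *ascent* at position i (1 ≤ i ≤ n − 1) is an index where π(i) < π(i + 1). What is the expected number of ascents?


Write X = Σ X_I over i = 1, …, 32, with X_I the indicator of one ascent.
There are 32 indicators.
For each fixed i, the pair (π(i), π(i+1)) is a uniformly random ordered pair of distinct values from {1, …, 33}; by symmetry P[π(i) < π(i+1)] = 1/2.
By linearity: E[X] = 32 · (1/2) = (33 − 1) · (1/2) = 16 ≈ 16.0000.

E[X] = 16 = 16.0000.


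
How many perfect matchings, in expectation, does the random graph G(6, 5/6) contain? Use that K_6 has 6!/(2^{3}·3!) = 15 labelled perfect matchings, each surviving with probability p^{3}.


K_6 has 6!/(2^{3}·3!) = 15 labelled perfect matchings.
For each such perfect matching H, let X_H = 1 if all 3 edges of H are present in G. Then P[X_H = 1] = p^{3} = (5/6)^{3} = 125/216.
By linearity of expectation: E[X] = Σ_H E[X_H] = 15 · p^{3} = 15 · 125/216 = 625/72.
Numerically: E[X] ≈ 8.68056.

E[X] = 15 · (5/6)^{3} = 625/72 ≈ 8.68056.


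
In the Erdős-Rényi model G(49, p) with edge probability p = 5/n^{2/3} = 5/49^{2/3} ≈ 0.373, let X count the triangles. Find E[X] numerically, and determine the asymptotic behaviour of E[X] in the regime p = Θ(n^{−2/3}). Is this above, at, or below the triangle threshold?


Number of potential triangles: C(49, 3) = 18424.
Each occurs with probability p³ ≈ (0.373)³ ≈ 5.20616e-02.
By linearity: E[X] = C(49, 3)·p³ ≈ 18424 · 5.20616e-02 ≈ 959.184.
Since α = 2/3 < 1, p = c/n^{2/3} ≫ 1/n is above the triangle threshold p ~ 1/n. Asymptotically E[X] ~ (c³/6)·n^{3(1−α)} = (5³/6)·n^{1} → ∞; triangles are abundant w.h.p.

E[X] ≈ 959.184; in regime p = Θ(1/n^{2/3}) E[X] diverges (above the triangle threshold p ~ 1/n).


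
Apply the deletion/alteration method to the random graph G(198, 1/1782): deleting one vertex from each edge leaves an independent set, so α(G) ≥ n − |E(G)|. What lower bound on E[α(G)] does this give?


E[|E(G)|] = C(198, 2)·p = 19503 · (1/1782) = 197/18.
E[α(G)] ≥ n − E[|E(G)|] = 198 − 197/18 = 3367/18.
Numerically: ≈ 187.056.
(This is only a lower bound; the true E[α(G)] may be larger.)

E[α(G)] ≥ 3367/18 ≈ 187.056.


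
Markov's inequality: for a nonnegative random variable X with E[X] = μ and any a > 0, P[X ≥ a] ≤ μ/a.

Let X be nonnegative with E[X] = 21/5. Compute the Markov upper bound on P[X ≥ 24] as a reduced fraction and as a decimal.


μ = E[X] = 21/5, a = 24.
Markov: P[X ≥ 24] ≤ μ/a = (21/5)/24 = 7/40.
Numerically: ≈ 0.175.
(Since a = 24 > μ = 4.200, the bound 7/40 is < 1 and informative.)

P[X ≥ 24] ≤ 7/40 ≈ 0.175.


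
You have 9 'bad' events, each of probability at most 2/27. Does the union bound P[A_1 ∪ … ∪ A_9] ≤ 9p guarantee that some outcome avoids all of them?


Union bound: P[∪_{i=1}^{9} A_i] ≤ Σ_i P[A_i] ≤ 9·p = 9·(2/27) = 2/3.
Numerically: 2/3 ≈ 0.666667.
Is 2/3 < 1? YES.
Since P[∪ A_i] ≤ 2/3 < 1, the complement has P[∩ A_i^c] ≥ 1 − 2/3 = 1/3 > 0, so some outcome avoids every A_i.

9·p = 2/3 ≈ 0.666667; existence CERTIFIED by the union bound.


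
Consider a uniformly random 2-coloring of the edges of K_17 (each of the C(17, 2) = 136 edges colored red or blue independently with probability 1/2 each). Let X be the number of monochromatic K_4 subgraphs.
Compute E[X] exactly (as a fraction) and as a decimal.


Let X = Σ_S X_S over the C(17, 4) = 2380 subsets S of size 4, where X_S = 1 if the K_4 on S is monochromatic.
For a fixed S, the K_4 on S has C(4, 2) = 6 edges. P[all 6 edges red] = (1/2)^6, and likewise for blue, so P[monochromatic] = 2·(1/2)^6 = 2^{1 − 6} = 1/32.
By linearity: E[X] = C(17, 4) · 2^{1 − 6} = 2380 · 1/32 = 595/8.
Numerically: E[X] ≈ 74.3750.

E[X] = C(17,4)·2^(1−C(4,2)) = 595/8 ≈ 74.3750.


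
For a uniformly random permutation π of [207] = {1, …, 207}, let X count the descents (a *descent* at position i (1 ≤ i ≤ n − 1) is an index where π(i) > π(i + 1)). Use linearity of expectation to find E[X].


Write X = Σ X_I over i = 1, …, 206, with X_I the indicator of one descent.
There are 206 indicators.
For each fixed i, the pair (π(i), π(i+1)) is a uniformly random ordered pair of distinct values from {1, …, 207}; by symmetry P[π(i) > π(i+1)] = 1/2.
By linearity: E[X] = 206 · (1/2) = (207 − 1) · (1/2) = 103 ≈ 103.0000.

E[X] = 103 = 103.0000.


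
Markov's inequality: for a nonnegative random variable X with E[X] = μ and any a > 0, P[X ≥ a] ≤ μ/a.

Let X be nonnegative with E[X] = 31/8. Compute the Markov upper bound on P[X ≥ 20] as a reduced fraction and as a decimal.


μ = E[X] = 31/8, a = 20.
Markov: P[X ≥ 20] ≤ μ/a = (31/8)/20 = 31/160.
Numerically: ≈ 0.1938.
(Since a = 20 > μ = 3.8750, the bound 31/160 is < 1 and informative.)

P[X ≥ 20] ≤ 31/160 ≈ 0.1938.


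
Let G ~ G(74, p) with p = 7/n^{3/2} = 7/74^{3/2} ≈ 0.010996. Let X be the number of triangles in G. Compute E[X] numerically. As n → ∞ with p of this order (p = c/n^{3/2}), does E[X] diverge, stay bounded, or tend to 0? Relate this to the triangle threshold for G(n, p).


Number of potential triangles: C(74, 3) = 64824.
Each occurs with probability p³ ≈ (0.010996)³ ≈ 1.3296930e-06.
By linearity: E[X] = C(74, 3)·p³ ≈ 64824 · 1.3296930e-06 ≈ 0.08620.
Since α = 3/2 > 1, p = c/n^{3/2} = o(1/n) is below the triangle threshold p ~ 1/n. Asymptotically E[X] ~ (c³/6)·n^{3(1−α)} = (7³/6)·n^{-1.5} → 0, so by Markov's inequality G has no triangles w.h.p.

E[X] ≈ 0.08620; in regime p = Θ(1/n^{3/2}) E[X] tends to 0 (below the triangle threshold p ~ 1/n).


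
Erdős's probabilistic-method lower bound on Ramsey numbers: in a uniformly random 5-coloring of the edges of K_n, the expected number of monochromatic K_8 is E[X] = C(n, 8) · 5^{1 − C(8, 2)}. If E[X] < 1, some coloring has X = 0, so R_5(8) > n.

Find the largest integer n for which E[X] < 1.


We need C(n, 8) · 5^{1 − 28} < 1, i.e. C(n, 8) < 5^{28 − 1} = 7450580596923828125.
Check values of n near the boundary:
  n = 861: C(861, 8) = 7250034996615275865; 7250034996615275865 < 7450580596923828125? YES
  n = 862: C(862, 8) = 7317951015318931845; 7317951015318931845 < 7450580596923828125? YES
  n = 863: C(863, 8) = 7386423071602617757; 7386423071602617757 < 7450580596923828125? YES
  n = 864: C(864, 8) = 7455455062926006708; 7455455062926006708 < 7450580596923828125? NO
  n = 865: C(865, 8) = 7525050909487743060; 7525050909487743060 < 7450580596923828125? NO
  n = 866: C(866, 8) = 7595214554331451620; 7595214554331451620 < 7450580596923828125? NO
The largest n with C(n, 8) < 7450580596923828125 is n = 863 (where E[X] = 7386423071602617757/7450580596923828125 ≈ 0.9914). Hence R_5(8) > 863, i.e. R_5(8) ≥ 864.

Largest n = 863; hence R_5(8) > 863.


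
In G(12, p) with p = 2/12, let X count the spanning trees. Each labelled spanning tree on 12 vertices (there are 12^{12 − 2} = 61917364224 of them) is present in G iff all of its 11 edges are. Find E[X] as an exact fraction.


K_12 has 12^{12 − 2} = 61917364224 labelled spanning trees.
For each such spanning tree H, let X_H = 1 if all 11 edges of H are present in G. Then P[X_H = 1] = p^{11} = (1/6)^{11} = 1/362797056.
By linearity of expectation: E[X] = Σ_H E[X_H] = 61917364224 · p^{11} = 61917364224 · 1/362797056 = 512/3.
Numerically: E[X] ≈ 170.67.

E[X] = 61917364224 · (1/6)^{11} = 512/3 ≈ 170.67.


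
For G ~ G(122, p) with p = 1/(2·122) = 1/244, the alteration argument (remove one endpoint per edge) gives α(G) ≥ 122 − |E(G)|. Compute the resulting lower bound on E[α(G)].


E[|E(G)|] = C(122, 2)·p = 7381 · (1/244) = 121/4.
E[α(G)] ≥ n − E[|E(G)|] = 122 − 121/4 = 367/4.
Numerically: ≈ 91.750000.
(This is only a lower bound; the true E[α(G)] may be larger.)

E[α(G)] ≥ 367/4 ≈ 91.750000.


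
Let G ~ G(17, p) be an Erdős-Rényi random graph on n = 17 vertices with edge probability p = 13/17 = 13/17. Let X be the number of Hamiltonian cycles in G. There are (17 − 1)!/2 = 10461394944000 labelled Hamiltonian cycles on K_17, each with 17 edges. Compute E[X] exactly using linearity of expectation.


K_17 has (17 − 1)!/2 = 10461394944000 labelled Hamiltonian cycles.
For each such Hamiltonian cycle H, let X_H = 1 if all 17 edges of H are present in G. Then P[X_H = 1] = p^{17} = (13/17)^{17} = 8650415919381337933/827240261886336764177.
Summing the indicators: E[X] = Σ_H E[X_H] = 10461394944000 · p^{17} = 10461394944000 · 8650415919381337933/827240261886336764177 = 90495417362513040260241610752000/827240261886336764177.
Numerically: E[X] ≈ 1.09e+11.

E[X] = 10461394944000 · (13/17)^{17} = 90495417362513040260241610752000/827240261886336764177 ≈ 1.09e+11.


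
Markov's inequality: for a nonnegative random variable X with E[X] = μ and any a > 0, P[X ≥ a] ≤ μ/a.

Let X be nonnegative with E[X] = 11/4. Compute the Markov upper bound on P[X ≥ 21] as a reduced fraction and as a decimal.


μ = E[X] = 11/4, a = 21.
Markov: P[X ≥ 21] ≤ μ/a = (11/4)/21 = 11/84.
Numerically: ≈ 0.131.
(Since a = 21 > μ = 2.750, the bound 11/84 is < 1 and informative.)

P[X ≥ 21] ≤ 11/84 ≈ 0.131.


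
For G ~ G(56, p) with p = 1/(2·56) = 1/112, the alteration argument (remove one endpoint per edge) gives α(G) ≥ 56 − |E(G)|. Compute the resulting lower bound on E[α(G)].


E[|E(G)|] = C(56, 2)·p = 1540 · (1/112) = 55/4.
E[α(G)] ≥ n − E[|E(G)|] = 56 − 55/4 = 169/4.
Numerically: ≈ 42.2500.
(This is only a lower bound; the true E[α(G)] may be larger.)

E[α(G)] ≥ 169/4 ≈ 42.2500.


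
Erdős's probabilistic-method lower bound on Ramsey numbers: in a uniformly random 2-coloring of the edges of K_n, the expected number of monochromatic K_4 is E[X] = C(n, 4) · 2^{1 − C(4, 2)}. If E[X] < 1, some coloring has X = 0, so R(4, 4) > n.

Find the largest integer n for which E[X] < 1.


We need C(n, 4) · 2^{1 − 6} < 1, i.e. C(n, 4) < 2^{6 − 1} = 32.
Check values of n near the boundary:
  n = 4: C(4, 4) = 1; 1 < 32? YES
  n = 5: C(5, 4) = 5; 5 < 32? YES
  n = 6: C(6, 4) = 15; 15 < 32? YES
  n = 7: C(7, 4) = 35; 35 < 32? NO
  n = 8: C(8, 4) = 70; 70 < 32? NO
The largest n with C(n, 4) < 32 is n = 6 (where E[X] = 15/32 ≈ 0.46875). Hence R(4, 4) > 6, i.e. R(4, 4) ≥ 7.

Largest n = 6; hence R(4, 4) > 6.


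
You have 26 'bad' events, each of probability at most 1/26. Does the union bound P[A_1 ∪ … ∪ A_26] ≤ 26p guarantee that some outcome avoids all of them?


Union bound: P[∪_{i=1}^{26} A_i] ≤ Σ_i P[A_i] ≤ 26·p = 26·(1/26) = 1.
Numerically: 1 ≈ 1.0000.
Is 1 < 1? NO.
Since the bound 1 is ≥ 1, the union bound is uninformative here; it does NOT by itself certify existence.

26·p = 1 ≈ 1.0000; existence NOT certified by the union bound.


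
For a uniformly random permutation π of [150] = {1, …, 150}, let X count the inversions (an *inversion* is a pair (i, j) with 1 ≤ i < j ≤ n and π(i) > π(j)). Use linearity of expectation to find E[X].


Write X = Σ X_I over the C(150, 2) = 11175 pairs i < j, with X_I the indicator of one inversion.
There are 11175 indicators.
For each fixed pair i < j, the values π(i) and π(j) are two distinct elements of {1, …, 150} in uniformly random order; by symmetry P[π(i) > π(j)] = 1/2.
By linearity: E[X] = 11175 · (1/2) = C(150, 2) · (1/2) = 11175/2 = 11175/2 ≈ 5587.500000.

E[X] = 11175/2 = 5587.500000.


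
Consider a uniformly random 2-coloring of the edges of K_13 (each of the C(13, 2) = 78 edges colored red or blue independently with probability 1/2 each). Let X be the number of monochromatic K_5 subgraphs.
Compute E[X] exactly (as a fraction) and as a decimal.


Let X = Σ_S X_S over the C(13, 5) = 1287 subsets S of size 5, where X_S = 1 if the K_5 on S is monochromatic.
For a fixed S, the K_5 on S has C(5, 2) = 10 edges. P[all 10 edges red] = (1/2)^10, and likewise for blue, so P[monochromatic] = 2·(1/2)^10 = 2^{1 − 10} = 1/512.
By linearity: E[X] = C(13, 5) · 2^{1 − 10} = 1287 · 1/512 = 1287/512.
Numerically: E[X] ≈ 2.51367.

E[X] = C(13,5)·2^(1−C(5,2)) = 1287/512 ≈ 2.51367.


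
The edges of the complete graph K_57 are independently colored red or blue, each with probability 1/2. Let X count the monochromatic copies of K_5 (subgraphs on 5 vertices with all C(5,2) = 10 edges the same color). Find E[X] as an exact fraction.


Let X = Σ_S X_S over the C(57, 5) = 4187106 subsets S of size 5, where X_S = 1 if the K_5 on S is monochromatic.
For a fixed S, the K_5 on S has C(5, 2) = 10 edges. P[all 10 edges red] = (1/2)^10, and likewise for blue, so P[monochromatic] = 2·(1/2)^10 = 2^{1 − 10} = 1/512.
Summing: E[X] = C(57, 5) · 2^{1 − 10} = 4187106 · 1/512 = 2093553/256.
Numerically: E[X] ≈ 8177.94141.

E[X] = C(57,5)·2^(1−C(5,2)) = 2093553/256 ≈ 8177.94141.


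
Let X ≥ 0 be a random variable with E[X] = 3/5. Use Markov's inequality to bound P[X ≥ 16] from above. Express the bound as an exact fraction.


μ = E[X] = 3/5, a = 16.
Markov: P[X ≥ 16] ≤ μ/a = (3/5)/16 = 3/80.
Numerically: ≈ 0.037.
(Since a = 16 > μ = 0.600, the bound 3/80 is < 1 and informative.)

P[X ≥ 16] ≤ 3/80 ≈ 0.037.


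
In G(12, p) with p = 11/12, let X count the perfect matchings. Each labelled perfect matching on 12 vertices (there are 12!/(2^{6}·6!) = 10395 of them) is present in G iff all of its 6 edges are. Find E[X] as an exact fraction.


K_12 has 12!/(2^{6}·6!) = 10395 labelled perfect matchings.
For each such perfect matching H, let X_H = 1 if all 6 edges of H are present in G. Then P[X_H = 1] = p^{6} = (11/12)^{6} = 1771561/2985984.
Summing the indicators: E[X] = Σ_H E[X_H] = 10395 · p^{6} = 10395 · 1771561/2985984 = 682050985/110592.
Numerically: E[X] ≈ 6167.

E[X] = 10395 · (11/12)^{6} = 682050985/110592 ≈ 6167.


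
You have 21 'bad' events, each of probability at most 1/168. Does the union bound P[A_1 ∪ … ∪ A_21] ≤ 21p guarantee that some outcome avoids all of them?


Union bound: P[∪_{i=1}^{21} A_i] ≤ Σ_i P[A_i] ≤ 21·p = 21·(1/168) = 1/8.
Numerically: 1/8 ≈ 0.1250000.
Is 1/8 < 1? YES.
Since P[∪ A_i] ≤ 1/8 < 1, the complement has P[∩ A_i^c] ≥ 1 − 1/8 = 7/8 > 0, so some outcome avoids every A_i.

21·p = 1/8 ≈ 0.1250000; existence CERTIFIED by the union bound.


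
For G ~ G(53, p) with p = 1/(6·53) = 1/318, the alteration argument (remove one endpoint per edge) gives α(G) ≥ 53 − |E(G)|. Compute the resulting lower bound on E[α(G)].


E[|E(G)|] = C(53, 2)·p = 1378 · (1/318) = 13/3.
E[α(G)] ≥ n − E[|E(G)|] = 53 − 13/3 = 146/3.
Numerically: ≈ 48.666667.
(This is only a lower bound; the true E[α(G)] may be larger.)

E[α(G)] ≥ 146/3 ≈ 48.666667.


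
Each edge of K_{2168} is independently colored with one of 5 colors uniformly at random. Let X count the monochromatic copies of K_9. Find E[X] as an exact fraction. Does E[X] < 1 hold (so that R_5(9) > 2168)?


E[X] = C(2168, 9) · 5^{1 − 36} = 2867804175977929537095120 · 5^{−35} = 2867804175977929537095120/2910383045673370361328125.
As a reduced fraction: E[X] = 573560835195585907419024/582076609134674072265625 ≈ 0.9853700.
Is E[X] < 1? YES.
Since E[X] < 1, there exists a 5-coloring of K_{2168} with no monochromatic K_9; hence R_5(9) > 2168.

E[X] = 573560835195585907419024/582076609134674072265625 ≈ 0.9853700; E[X] < 1, so R_5(9) > 2168.


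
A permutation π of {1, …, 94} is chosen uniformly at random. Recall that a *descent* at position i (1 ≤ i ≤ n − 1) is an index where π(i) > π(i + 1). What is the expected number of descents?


Write X = Σ X_I over i = 1, …, 93, with X_I the indicator of one descent.
There are 93 indicators.
For each fixed i, the pair (π(i), π(i+1)) is a uniformly random ordered pair of distinct values from {1, …, 94}; by symmetry P[π(i) > π(i+1)] = 1/2.
By linearity: E[X] = 93 · (1/2) = (94 − 1) · (1/2) = 93/2 ≈ 46.500000.

E[X] = 93/2 = 46.500000.


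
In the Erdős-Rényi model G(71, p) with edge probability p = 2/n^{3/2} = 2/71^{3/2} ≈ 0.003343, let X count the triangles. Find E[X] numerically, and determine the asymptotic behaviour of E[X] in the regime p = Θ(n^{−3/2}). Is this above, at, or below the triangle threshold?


Number of potential triangles: C(71, 3) = 57155.
Each occurs with probability p³ ≈ (0.003343)³ ≈ 3.7361768e-08.
By linearity: E[X] = C(71, 3)·p³ ≈ 57155 · 3.7361768e-08 ≈ 0.00214.
Since α = 3/2 > 1, p = c/n^{3/2} = o(1/n) is below the triangle threshold p ~ 1/n. Asymptotically E[X] ~ (c³/6)·n^{3(1−α)} = (2³/6)·n^{-1.5} → 0, so by Markov's inequality G has no triangles w.h.p.

E[X] ≈ 0.00214; in regime p = Θ(1/n^{3/2}) E[X] tends to 0 (below the triangle threshold p ~ 1/n).


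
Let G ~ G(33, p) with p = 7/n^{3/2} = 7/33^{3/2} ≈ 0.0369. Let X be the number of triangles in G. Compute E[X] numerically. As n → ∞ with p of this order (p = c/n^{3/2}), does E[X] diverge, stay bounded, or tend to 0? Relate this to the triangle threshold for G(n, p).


Number of potential triangles: C(33, 3) = 5456.
Each occurs with probability p³ ≈ (0.0369)³ ≈ 5.03479e-05.
By linearity: E[X] = C(33, 3)·p³ ≈ 5456 · 5.03479e-05 ≈ 0.275.
Since α = 3/2 > 1, p = c/n^{3/2} = o(1/n) is below the triangle threshold p ~ 1/n. Asymptotically E[X] ~ (c³/6)·n^{3(1−α)} = (7³/6)·n^{-1.5} → 0, so by Markov's inequality G has no triangles w.h.p.

E[X] ≈ 0.275; in regime p = Θ(1/n^{3/2}) E[X] tends to 0 (below the triangle threshold p ~ 1/n).


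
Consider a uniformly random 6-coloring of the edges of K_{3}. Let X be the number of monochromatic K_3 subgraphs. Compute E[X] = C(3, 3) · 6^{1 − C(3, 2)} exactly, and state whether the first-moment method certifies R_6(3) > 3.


E[X] = C(3, 3) · 6^{1 − 3} = 1 · 6^{−2} = 1/36.
As a reduced fraction: E[X] = 1/36 ≈ 0.0278.
Is E[X] < 1? YES.
Since E[X] < 1, there exists a 6-coloring of K_{3} with no monochromatic K_3; hence R_6(3) > 3.

E[X] = 1/36 ≈ 0.0278; E[X] < 1, so R_6(3) > 3.


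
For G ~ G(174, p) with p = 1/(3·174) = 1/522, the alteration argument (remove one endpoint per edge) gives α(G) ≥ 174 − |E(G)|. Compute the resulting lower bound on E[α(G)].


E[|E(G)|] = C(174, 2)·p = 15051 · (1/522) = 173/6.
E[α(G)] ≥ n − E[|E(G)|] = 174 − 173/6 = 871/6.
Numerically: ≈ 145.167.
(This is only a lower bound; the true E[α(G)] may be larger.)

E[α(G)] ≥ 871/6 ≈ 145.167.


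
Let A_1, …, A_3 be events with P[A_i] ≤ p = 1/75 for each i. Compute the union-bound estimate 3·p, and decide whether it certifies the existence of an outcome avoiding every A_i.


Union bound: P[∪_{i=1}^{3} A_i] ≤ Σ_i P[A_i] ≤ 3·p = 3·(1/75) = 1/25.
Numerically: 1/25 ≈ 0.0400000.
Is 1/25 < 1? YES.
Since P[∪ A_i] ≤ 1/25 < 1, the complement has P[∩ A_i^c] ≥ 1 − 1/25 = 24/25 > 0, so some outcome avoids every A_i.

3·p = 1/25 ≈ 0.0400000; existence CERTIFIED by the union bound.


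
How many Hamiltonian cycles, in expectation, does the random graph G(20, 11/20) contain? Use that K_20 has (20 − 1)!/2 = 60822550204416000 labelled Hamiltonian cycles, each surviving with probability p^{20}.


K_20 has (20 − 1)!/2 = 60822550204416000 labelled Hamiltonian cycles.
For each such Hamiltonian cycle H, let X_H = 1 if all 20 edges of H are present in G. Then P[X_H = 1] = p^{20} = (11/20)^{20} = 672749994932560009201/104857600000000000000000000.
By linearity: E[X] = Σ_H E[X_H] = 60822550204416000 · p^{20} = 60822550204416000 · 672749994932560009201/104857600000000000000000000 = 9989836509230039246035759128621/25600000000000000000.
Numerically: E[X] ≈ 3.9023e+11.

E[X] = 60822550204416000 · (11/20)^{20} = 9989836509230039246035759128621/25600000000000000000 ≈ 3.9023e+11.


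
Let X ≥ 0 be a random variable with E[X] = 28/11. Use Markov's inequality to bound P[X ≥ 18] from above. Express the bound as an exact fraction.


μ = E[X] = 28/11, a = 18.
Markov: P[X ≥ 18] ≤ μ/a = (28/11)/18 = 14/99.
Numerically: ≈ 0.1414.
(Since a = 18 > μ = 2.5455, the bound 14/99 is < 1 and informative.)

P[X ≥ 18] ≤ 14/99 ≈ 0.1414.


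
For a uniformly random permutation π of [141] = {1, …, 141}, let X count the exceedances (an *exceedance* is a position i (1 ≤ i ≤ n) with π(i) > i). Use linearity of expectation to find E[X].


Write X = Σ_{i=1}^{141} X_i, where X_i = 1_{π(i) > i}.
For each fixed i, π(i) is uniform over {1, …, 141} (marginal of a uniform permutation), so P[π(i) > i] = (n − i)/n. Summing: Σ_{i=1}^{141} (n − i)/n = (0 + 1 + … + 140)/141 = 141(141 − 1)/(2·141) = (141 − 1)/2.
Hence E[X] = Σ_{i=1}^{141} (141 − i)/141 = 70 ≈ 70.0000.

E[X] = 70 = 70.0000.


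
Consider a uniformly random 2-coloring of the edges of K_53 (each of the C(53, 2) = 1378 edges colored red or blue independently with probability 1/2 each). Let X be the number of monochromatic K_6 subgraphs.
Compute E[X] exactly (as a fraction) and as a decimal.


Let X = Σ_S X_S over the C(53, 6) = 22957480 subsets S of size 6, where X_S = 1 if the K_6 on S is monochromatic.
For a fixed S, the K_6 on S has C(6, 2) = 15 edges. P[all 15 edges red] = (1/2)^15, and likewise for blue, so P[monochromatic] = 2·(1/2)^15 = 2^{1 − 15} = 1/16384.
By linearity of expectation: E[X] = C(53, 6) · 2^{1 − 15} = 22957480 · 1/16384 = 2869685/2048.
Numerically: E[X] ≈ 1401.213379.

E[X] = C(53,6)·2^(1−C(6,2)) = 2869685/2048 ≈ 1401.213379.


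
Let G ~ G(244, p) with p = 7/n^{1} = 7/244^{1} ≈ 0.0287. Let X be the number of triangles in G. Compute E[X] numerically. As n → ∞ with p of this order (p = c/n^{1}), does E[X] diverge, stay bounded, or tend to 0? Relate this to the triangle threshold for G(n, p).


Number of potential triangles: C(244, 3) = 2391444.
Each occurs with probability p³ ≈ (0.0287)³ ≈ 2.36116e-05.
By linearity: E[X] = C(244, 3)·p³ ≈ 2391444 · 2.36116e-05 ≈ 56.466.
Here α = 1, so p = 7/n is exactly at the triangle threshold p ~ 1/n. Asymptotically E[X] → c³/6 = 7³/6 = 343/6 ≈ 57.167, a bounded constant. In this regime the triangle count is asymptotically Poisson(c³/6).

E[X] ≈ 56.466; in regime p = Θ(1/n^{1}) E[X] stays bounded (at the triangle threshold p ~ 1/n).


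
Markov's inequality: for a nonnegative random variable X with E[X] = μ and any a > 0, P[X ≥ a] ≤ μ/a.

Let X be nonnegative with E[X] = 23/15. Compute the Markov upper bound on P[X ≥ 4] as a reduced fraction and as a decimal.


μ = E[X] = 23/15, a = 4.
Markov: P[X ≥ 4] ≤ μ/a = (23/15)/4 = 23/60.
Numerically: ≈ 0.38333.
(Since a = 4 > μ = 1.53333, the bound 23/60 is < 1 and informative.)

P[X ≥ 4] ≤ 23/60 ≈ 0.38333.


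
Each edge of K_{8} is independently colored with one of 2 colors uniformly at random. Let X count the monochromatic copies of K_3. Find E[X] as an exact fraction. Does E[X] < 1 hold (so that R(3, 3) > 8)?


E[X] = C(8, 3) · 2^{1 − 3} = 56 · 2^{−2} = 56/4.
As a reduced fraction: E[X] = 14 ≈ 14.0000.
Is E[X] < 1? NO.
Since E[X] ≥ 1, the first-moment bound is inconclusive at n = 8; it does NOT by itself certify R(3, 3) > 8.

E[X] = 14 ≈ 14.0000; E[X] ≥ 1; first-moment method inconclusive here.


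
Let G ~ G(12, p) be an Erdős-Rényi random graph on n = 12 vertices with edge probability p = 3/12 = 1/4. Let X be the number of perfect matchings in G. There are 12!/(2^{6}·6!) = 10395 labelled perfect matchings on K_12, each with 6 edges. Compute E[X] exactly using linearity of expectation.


K_12 has 12!/(2^{6}·6!) = 10395 labelled perfect matchings.
For each such perfect matching H, let X_H = 1 if all 6 edges of H are present in G. Then P[X_H = 1] = p^{6} = (1/4)^{6} = 1/4096.
By linearity of expectation: E[X] = Σ_H E[X_H] = 10395 · p^{6} = 10395 · 1/4096 = 10395/4096.
Numerically: E[X] ≈ 2.53784.

E[X] = 10395 · (1/4)^{6} = 10395/4096 ≈ 2.53784.


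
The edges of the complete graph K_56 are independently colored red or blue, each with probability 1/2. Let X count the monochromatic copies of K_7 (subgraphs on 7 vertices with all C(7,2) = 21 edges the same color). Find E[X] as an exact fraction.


Let X = Σ_S X_S over the C(56, 7) = 231917400 subsets S of size 7, where X_S = 1 if the K_7 on S is monochromatic.
For a fixed S, the K_7 on S has C(7, 2) = 21 edges. P[all 21 edges red] = (1/2)^21, and likewise for blue, so P[monochromatic] = 2·(1/2)^21 = 2^{1 − 21} = 1/1048576.
Summing: E[X] = C(56, 7) · 2^{1 − 21} = 231917400 · 1/1048576 = 28989675/131072.
Numerically: E[X] ≈ 221.173668.

E[X] = C(56,7)·2^(1−C(7,2)) = 28989675/131072 ≈ 221.173668.


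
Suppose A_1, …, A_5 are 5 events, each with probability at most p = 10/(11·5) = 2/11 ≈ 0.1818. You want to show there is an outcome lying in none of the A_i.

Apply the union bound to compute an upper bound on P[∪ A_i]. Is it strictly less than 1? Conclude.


Union bound: P[∪_{i=1}^{5} A_i] ≤ Σ_i P[A_i] ≤ 5·p = 5·(2/11) = 10/11.
Numerically: 10/11 ≈ 0.9091.
Is 10/11 < 1? YES.
Since P[∪ A_i] ≤ 10/11 < 1, the complement has P[∩ A_i^c] ≥ 1 − 10/11 = 1/11 > 0, so some outcome avoids every A_i.

5·p = 10/11 ≈ 0.9091; existence CERTIFIED by the union bound.


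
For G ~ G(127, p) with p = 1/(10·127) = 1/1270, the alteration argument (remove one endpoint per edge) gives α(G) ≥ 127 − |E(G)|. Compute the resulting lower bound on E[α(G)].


E[|E(G)|] = C(127, 2)·p = 8001 · (1/1270) = 63/10.
E[α(G)] ≥ n − E[|E(G)|] = 127 − 63/10 = 1207/10.
Numerically: ≈ 120.700.
(This is only a lower bound; the true E[α(G)] may be larger.)

E[α(G)] ≥ 1207/10 ≈ 120.700.


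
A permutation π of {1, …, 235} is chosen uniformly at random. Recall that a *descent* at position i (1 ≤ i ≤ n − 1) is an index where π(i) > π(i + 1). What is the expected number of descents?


Write X = Σ X_I over i = 1, …, 234, with X_I the indicator of one descent.
There are 234 indicators.
For each fixed i, the pair (π(i), π(i+1)) is a uniformly random ordered pair of distinct values from {1, …, 235}; by symmetry P[π(i) > π(i+1)] = 1/2.
By linearity: E[X] = 234 · (1/2) = (235 − 1) · (1/2) = 117 ≈ 117.000000.

E[X] = 117 = 117.000000.


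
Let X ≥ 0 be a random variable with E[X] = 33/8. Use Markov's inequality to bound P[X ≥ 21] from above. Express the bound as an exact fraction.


μ = E[X] = 33/8, a = 21.
Markov: P[X ≥ 21] ≤ μ/a = (33/8)/21 = 11/56.
Numerically: ≈ 0.196.
(Since a = 21 > μ = 4.125, the bound 11/56 is < 1 and informative.)

P[X ≥ 21] ≤ 11/56 ≈ 0.196.


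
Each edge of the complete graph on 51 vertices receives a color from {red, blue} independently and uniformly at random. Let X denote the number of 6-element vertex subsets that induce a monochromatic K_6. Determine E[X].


Let X = Σ_S X_S over the C(51, 6) = 18009460 subsets S of size 6, where X_S = 1 if the K_6 on S is monochromatic.
For a fixed S, the K_6 on S has C(6, 2) = 15 edges. P[all 15 edges red] = (1/2)^15, and likewise for blue, so P[monochromatic] = 2·(1/2)^15 = 2^{1 − 15} = 1/16384.
Summing: E[X] = C(51, 6) · 2^{1 − 15} = 18009460 · 1/16384 = 4502365/4096.
Numerically: E[X] ≈ 1099.210.

E[X] = C(51,6)·2^(1−C(6,2)) = 4502365/4096 ≈ 1099.210.


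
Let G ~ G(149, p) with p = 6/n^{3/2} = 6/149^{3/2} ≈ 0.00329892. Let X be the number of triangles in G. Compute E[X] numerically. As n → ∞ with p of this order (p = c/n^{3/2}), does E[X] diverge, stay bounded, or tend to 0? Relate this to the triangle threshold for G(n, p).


Number of potential triangles: C(149, 3) = 540274.
Each occurs with probability p³ ≈ (0.00329892)³ ≈ 3.59017438e-08.
By linearity: E[X] = C(149, 3)·p³ ≈ 540274 · 3.59017438e-08 ≈ 0.019397.
Since α = 3/2 > 1, p = c/n^{3/2} = o(1/n) is below the triangle threshold p ~ 1/n. Asymptotically E[X] ~ (c³/6)·n^{3(1−α)} = (6³/6)·n^{-1.5} → 0, so by Markov's inequality G has no triangles w.h.p.

E[X] ≈ 0.019397; in regime p = Θ(1/n^{3/2}) E[X] tends to 0 (below the triangle threshold p ~ 1/n).


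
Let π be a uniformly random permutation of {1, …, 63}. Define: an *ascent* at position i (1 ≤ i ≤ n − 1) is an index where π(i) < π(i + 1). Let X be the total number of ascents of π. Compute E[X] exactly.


Write X = Σ X_I over i = 1, …, 62, with X_I the indicator of one ascent.
There are 62 indicators.
For each fixed i, the pair (π(i), π(i+1)) is a uniformly random ordered pair of distinct values from {1, …, 63}; by symmetry P[π(i) < π(i+1)] = 1/2.
By linearity: E[X] = 62 · (1/2) = (63 − 1) · (1/2) = 31 ≈ 31.000000.

E[X] = 31 = 31.000000.


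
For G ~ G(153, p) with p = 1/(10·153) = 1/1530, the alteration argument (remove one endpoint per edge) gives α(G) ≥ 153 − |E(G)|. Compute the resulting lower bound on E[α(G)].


E[|E(G)|] = C(153, 2)·p = 11628 · (1/1530) = 38/5.
E[α(G)] ≥ n − E[|E(G)|] = 153 − 38/5 = 727/5.
Numerically: ≈ 145.400.
(This is only a lower bound; the true E[α(G)] may be larger.)

E[α(G)] ≥ 727/5 ≈ 145.400.


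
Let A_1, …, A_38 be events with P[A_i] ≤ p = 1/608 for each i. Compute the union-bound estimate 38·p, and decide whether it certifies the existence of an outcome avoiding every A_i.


Union bound: P[∪_{i=1}^{38} A_i] ≤ Σ_i P[A_i] ≤ 38·p = 38·(1/608) = 1/16.
Numerically: 1/16 ≈ 0.062500.
Is 1/16 < 1? YES.
Since P[∪ A_i] ≤ 1/16 < 1, the complement has P[∩ A_i^c] ≥ 1 − 1/16 = 15/16 > 0, so some outcome avoids every A_i.

38·p = 1/16 ≈ 0.062500; existence CERTIFIED by the union bound.


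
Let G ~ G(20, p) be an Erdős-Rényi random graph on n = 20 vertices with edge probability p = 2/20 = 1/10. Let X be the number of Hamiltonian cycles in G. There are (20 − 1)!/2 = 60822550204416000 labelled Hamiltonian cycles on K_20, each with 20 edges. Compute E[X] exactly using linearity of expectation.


K_20 has (20 − 1)!/2 = 60822550204416000 labelled Hamiltonian cycles.
For each such Hamiltonian cycle H, let X_H = 1 if all 20 edges of H are present in G. Then P[X_H = 1] = p^{20} = (1/10)^{20} = 1/100000000000000000000.
By linearity: E[X] = Σ_H E[X_H] = 60822550204416000 · p^{20} = 60822550204416000 · 1/100000000000000000000 = 14849255421/24414062500000.
Numerically: E[X] ≈ 0.000608.

E[X] = 60822550204416000 · (1/10)^{20} = 14849255421/24414062500000 ≈ 0.000608.


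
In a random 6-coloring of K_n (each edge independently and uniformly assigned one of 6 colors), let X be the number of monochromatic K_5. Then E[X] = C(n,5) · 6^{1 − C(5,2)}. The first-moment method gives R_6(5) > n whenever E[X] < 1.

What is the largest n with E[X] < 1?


We need C(n, 5) · 6^{1 − 10} < 1, i.e. C(n, 5) < 6^{10 − 1} = 10077696.
Check values of n near the boundary:
  n = 65: C(65, 5) = 8259888; 8259888 < 10077696? YES
  n = 66: C(66, 5) = 8936928; 8936928 < 10077696? YES
  n = 67: C(67, 5) = 9657648; 9657648 < 10077696? YES
  n = 68: C(68, 5) = 10424128; 10424128 < 10077696? NO
The largest n with C(n, 5) < 10077696 is n = 67 (where E[X] = 67067/69984 ≈ 0.95832). Hence R_6(5) > 67, i.e. R_6(5) ≥ 68.

Largest n = 67; hence R_6(5) > 67.


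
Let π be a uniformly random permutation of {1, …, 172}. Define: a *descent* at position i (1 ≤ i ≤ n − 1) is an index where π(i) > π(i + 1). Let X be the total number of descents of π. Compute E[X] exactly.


Write X = Σ X_I over i = 1, …, 171, with X_I the indicator of one descent.
There are 171 indicators.
For each fixed i, the pair (π(i), π(i+1)) is a uniformly random ordered pair of distinct values from {1, …, 172}; by symmetry P[π(i) > π(i+1)] = 1/2.
By linearity: E[X] = 171 · (1/2) = (172 − 1) · (1/2) = 171/2 ≈ 85.500000.

E[X] = 171/2 = 85.500000.
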